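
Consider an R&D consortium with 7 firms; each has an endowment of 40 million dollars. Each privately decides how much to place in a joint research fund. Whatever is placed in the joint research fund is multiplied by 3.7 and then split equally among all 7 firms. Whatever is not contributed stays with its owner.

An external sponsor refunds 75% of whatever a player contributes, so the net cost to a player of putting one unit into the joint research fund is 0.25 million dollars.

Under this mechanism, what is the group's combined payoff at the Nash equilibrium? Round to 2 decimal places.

The effective private return per unit is now (3.7/7) / 0.25 = 2.1143 > 1, so every player's dominant strategy flips to full contribution.
At the Nash equilibrium everyone contributes 40. Group total payoff = 7 × (40 × 0.75 + 3.7 × 40) = 1246.00.

1246.00 million dollars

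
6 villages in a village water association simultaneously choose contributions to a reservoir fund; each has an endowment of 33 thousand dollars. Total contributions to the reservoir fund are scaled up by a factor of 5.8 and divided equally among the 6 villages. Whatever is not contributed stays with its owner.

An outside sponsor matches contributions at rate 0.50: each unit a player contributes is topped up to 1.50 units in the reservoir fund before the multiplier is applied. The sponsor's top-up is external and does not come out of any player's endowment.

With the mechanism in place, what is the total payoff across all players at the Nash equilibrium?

Under the mechanism each unit contributed yields 5.8 × 1.50 / 6 = 1.4500 back to its contributor per unit of net cost, which exceeds 1, making full contribution the dominant choice for everyone.
So the Nash equilibrium is full contribution by all 6; the group earns 5.8 × 1.50 × 198 = 1722.60.

1722.60 thousand dollars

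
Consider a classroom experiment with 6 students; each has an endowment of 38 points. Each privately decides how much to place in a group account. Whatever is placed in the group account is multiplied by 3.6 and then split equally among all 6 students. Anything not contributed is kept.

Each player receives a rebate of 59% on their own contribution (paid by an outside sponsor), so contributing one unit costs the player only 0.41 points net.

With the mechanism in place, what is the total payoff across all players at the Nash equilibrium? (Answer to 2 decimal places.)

955.32 points

Under the mechanism each unit contributed yields (3.6/6) / 0.41 = 1.4634 back to its contributor per unit of net cost, which exceeds 1, making full contribution the dominant choice for everyone.
So the Nash equilibrium is full contribution by all 6; the group earns 6 × (38 × 0.59 + 3.6 × 38) = 955.32.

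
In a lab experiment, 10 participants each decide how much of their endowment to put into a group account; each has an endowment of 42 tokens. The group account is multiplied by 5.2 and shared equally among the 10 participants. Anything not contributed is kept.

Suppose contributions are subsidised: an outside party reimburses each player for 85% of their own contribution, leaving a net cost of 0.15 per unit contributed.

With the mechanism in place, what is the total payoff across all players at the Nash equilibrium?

2541.00 tokens

The effective private return per unit is now (5.2/10) / 0.15 = 3.4667 > 1, so every player's dominant strategy flips to full contribution.
At the Nash equilibrium everyone contributes 42. Group total payoff = 10 × (42 × 0.85 + 5.2 × 42) = 2541.00.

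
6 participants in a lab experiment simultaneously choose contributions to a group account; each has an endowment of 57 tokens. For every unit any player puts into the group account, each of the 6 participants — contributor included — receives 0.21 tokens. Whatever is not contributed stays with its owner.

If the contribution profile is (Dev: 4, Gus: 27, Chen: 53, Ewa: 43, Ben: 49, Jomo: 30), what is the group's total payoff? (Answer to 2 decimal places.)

395.56 tokens

Total contributed: 4 + 27 + 53 + 43 + 49 + 30 = 206; total kept: 6 × 57 − 206 = 136.
The group account pays out 0.21 × 6 × 206 = 259.56 in aggregate.
Group total = 136 + 259.56 = 395.56.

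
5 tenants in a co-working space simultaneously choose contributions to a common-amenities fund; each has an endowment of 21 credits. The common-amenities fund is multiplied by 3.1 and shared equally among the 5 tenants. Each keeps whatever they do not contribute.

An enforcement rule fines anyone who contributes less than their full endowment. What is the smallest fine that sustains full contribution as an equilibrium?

7.98 credits

Given the others contribute fully, the best deviation is to contribute 0 (any partial contribution still incurs the fine and gives up units whose private return 0.6200 is below 1).
Deviating from 21 to 0 saves 21 credits but forfeits the deviator's share of the drop in the common-amenities fund: 3.1/5 × 21 = 13.02.
So the deviation gain is 21 − 13.02 = 7.98, and the fine must be at least 7.98 credits to wipe it out.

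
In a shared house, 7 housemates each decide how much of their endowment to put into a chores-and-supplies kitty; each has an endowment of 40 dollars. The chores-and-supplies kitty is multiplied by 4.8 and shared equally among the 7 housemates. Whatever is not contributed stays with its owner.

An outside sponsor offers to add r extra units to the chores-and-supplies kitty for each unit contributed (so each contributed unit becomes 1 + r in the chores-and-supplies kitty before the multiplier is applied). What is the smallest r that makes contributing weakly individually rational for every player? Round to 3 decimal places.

0.458

With matching at rate r, one contributed unit becomes (1 + r) in the chores-and-supplies kitty and returns 4.8 × (1 + r) / 7 to the contributor.
Setting this equal to 1: 1 + r = 7/4.8 = 1.4583.
So the minimum matching rate is r = 1.4583 − 1 = 0.458.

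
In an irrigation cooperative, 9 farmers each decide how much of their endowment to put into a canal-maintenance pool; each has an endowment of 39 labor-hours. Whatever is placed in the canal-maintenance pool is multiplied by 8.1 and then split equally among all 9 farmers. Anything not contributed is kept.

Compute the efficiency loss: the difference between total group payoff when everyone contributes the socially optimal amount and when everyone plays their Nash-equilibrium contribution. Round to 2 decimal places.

2492.10 labor-hours

Each contributed unit returns 8.1/9 = 0.9000 to its contributor — below 1 — so contributing 0 is dominant for every player. At the Nash equilibrium everyone keeps their 39, and the group total is 9 × 39 = 351.
Each contributed unit returns 8.100 to the group as a whole (0.9000 to each of 9 players), which exceeds 1, so the social optimum is full contribution: group total = 8.100 × 351 = 2843.10.
Efficiency loss = 2843.10 − 351 = 2492.10.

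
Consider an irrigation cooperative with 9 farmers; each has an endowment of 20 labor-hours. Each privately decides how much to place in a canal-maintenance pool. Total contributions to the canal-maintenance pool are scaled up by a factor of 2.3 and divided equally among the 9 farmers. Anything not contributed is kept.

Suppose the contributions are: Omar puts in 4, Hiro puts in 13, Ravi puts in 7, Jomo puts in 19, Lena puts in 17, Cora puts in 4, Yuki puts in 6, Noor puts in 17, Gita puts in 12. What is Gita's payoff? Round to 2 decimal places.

Total contributed: 4 + 13 + 7 + 19 + 17 + 4 + 6 + 17 + 12 = 99.
Each receives 2.3 × 99 / 9 = 25.30 from the canal-maintenance pool.
Gita keeps 20 − 12 = 8, so Gita's payoff is 8 + 25.30 = 33.30.

33.30 labor-hours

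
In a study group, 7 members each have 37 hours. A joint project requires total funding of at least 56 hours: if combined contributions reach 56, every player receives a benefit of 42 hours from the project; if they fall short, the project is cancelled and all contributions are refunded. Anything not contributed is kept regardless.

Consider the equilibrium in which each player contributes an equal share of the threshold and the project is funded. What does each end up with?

71 hours

Equal share of the threshold: 56/7 = 8.
At this profile no one gains by cutting their contribution: any cut drops the total below 56, the project is cancelled, contributions are refunded, and the deviator ends with 37, which is less than 37 − 8 + 42 = 71. Contributing more than 8 just wastes the excess. So contributing exactly 8 is a best response.
Each player's payoff: 37 − 8 + 42 = 71.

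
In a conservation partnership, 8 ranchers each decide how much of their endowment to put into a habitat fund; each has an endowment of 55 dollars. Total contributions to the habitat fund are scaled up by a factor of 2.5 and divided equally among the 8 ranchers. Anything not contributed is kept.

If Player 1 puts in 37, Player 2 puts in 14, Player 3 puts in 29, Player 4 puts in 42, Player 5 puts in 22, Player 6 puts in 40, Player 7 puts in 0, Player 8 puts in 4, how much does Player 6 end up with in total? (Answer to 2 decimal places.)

Total contributed: 37 + 14 + 29 + 42 + 22 + 40 + 0 + 4 = 188.
Each receives 2.5 × 188 / 8 = 58.75 from the habitat fund.
Player 6 keeps 55 − 40 = 15, so Player 6's payoff is 15 + 58.75 = 73.75.

73.75 dollars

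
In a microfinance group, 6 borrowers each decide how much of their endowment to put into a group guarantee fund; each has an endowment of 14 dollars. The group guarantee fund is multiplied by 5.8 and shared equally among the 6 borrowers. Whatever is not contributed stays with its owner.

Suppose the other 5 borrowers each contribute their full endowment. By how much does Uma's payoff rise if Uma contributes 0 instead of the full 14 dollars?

0.47 dollars

Switching from a contribution of 14 to 0 lets Uma keep an extra 14 dollars, but lowers the group guarantee fund by 14, which costs Uma their own share of that drop: 5.8/6 × 14 = 13.53.
Net gain = 14 − 13.53 = 0.47. The private return per contributed unit (0.9667) is below 1, so free-riding is indeed the best response regardless of what the others do.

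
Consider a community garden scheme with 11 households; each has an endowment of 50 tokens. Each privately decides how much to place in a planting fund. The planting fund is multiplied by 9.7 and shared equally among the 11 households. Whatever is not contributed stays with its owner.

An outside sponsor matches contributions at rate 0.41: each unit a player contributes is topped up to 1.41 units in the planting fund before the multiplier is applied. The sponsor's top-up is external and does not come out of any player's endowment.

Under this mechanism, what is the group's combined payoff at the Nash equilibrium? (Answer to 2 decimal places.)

7522.35 tokens

With the mechanism, a contributed unit returns 9.7 × 1.41 / 11 = 1.2434 per unit of net cost to the contributor — now above 1 — so contributing fully is weakly dominant for every player.
So the Nash equilibrium is full contribution by all 11; the group earns 9.7 × 1.41 × 550 = 7522.35.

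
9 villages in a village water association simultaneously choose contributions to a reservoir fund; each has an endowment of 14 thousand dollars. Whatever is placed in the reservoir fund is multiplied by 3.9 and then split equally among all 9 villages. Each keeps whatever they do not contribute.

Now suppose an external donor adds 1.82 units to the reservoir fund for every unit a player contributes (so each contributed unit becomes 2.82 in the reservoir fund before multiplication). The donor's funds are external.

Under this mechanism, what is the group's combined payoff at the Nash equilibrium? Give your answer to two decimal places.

Under the mechanism each unit contributed yields 3.9 × 2.82 / 9 = 1.2220 back to its contributor per unit of net cost, which exceeds 1, making full contribution the dominant choice for everyone.
So the Nash equilibrium is full contribution by all 9; the group earns 3.9 × 2.82 × 126 = 1385.75.

1385.75 thousand dollars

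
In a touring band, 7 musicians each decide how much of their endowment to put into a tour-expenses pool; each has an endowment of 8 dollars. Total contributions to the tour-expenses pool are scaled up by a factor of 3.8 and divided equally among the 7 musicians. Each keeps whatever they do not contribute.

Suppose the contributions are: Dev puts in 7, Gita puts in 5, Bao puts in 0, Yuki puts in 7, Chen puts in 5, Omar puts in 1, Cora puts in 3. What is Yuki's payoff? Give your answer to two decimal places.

16.20 dollars

Total contributed: 7 + 5 + 0 + 7 + 5 + 1 + 3 = 28.
Each receives 3.8 × 28 / 7 = 15.20 from the tour-expenses pool.
Yuki keeps 8 − 7 = 1, so Yuki's payoff is 1 + 15.20 = 16.20.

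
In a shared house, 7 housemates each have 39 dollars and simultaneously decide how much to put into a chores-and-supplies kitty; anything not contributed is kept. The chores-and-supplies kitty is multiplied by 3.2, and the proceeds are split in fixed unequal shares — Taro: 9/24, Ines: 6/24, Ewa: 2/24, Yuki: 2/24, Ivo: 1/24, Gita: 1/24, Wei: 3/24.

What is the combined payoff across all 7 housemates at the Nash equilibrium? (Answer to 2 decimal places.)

For player j, contributing a unit is worthwhile iff 3.2 × (j's share) ≥ 1, i.e. iff j's share is at least 0.3125.
The only share above 0.3125 is Taro's 9/24, contributing 39; the remaining 6 contribute 0. Total contributed: 39.
The chores-and-supplies kitty pays out 3.2 × 39 = 124.80 in total (split across the unequal shares, but the aggregate is all that matters for the group sum).
The 6 free-riders keep 39 each, adding 234. Group total = 234 + 124.80 = 358.80.

358.80 dollars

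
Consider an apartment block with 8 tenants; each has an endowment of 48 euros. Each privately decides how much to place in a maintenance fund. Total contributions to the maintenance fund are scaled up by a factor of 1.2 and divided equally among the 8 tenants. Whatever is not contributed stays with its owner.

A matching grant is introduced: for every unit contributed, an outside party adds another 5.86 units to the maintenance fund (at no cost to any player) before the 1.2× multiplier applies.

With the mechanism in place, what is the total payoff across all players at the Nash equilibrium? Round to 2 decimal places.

With the mechanism, a contributed unit returns 1.2 × 6.86 / 8 = 1.0290 per unit of net cost to the contributor — now above 1 — so contributing fully is weakly dominant for every player.
So the Nash equilibrium is full contribution by all 8; the group earns 1.2 × 6.86 × 384 = 3161.09.

3161.09 euros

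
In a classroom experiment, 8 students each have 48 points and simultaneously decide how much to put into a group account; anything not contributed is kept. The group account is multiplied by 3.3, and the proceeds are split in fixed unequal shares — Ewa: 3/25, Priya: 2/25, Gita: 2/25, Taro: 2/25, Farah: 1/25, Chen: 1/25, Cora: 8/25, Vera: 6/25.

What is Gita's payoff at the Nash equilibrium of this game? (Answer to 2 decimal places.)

60.67 points

Each unit j contributes comes back to j as 3.3 × (j's share), so j prefers to contribute only if that share exceeds 1/3.3 = 0.3030; otherwise keeping the unit dominates.
The only share above 0.3030 is Cora's 8/25, contributing 48; the remaining 7 contribute 0. Total contributed: 48.
Gita keeps 48 and receives 3.3 × 48 × 2/25 = 12.67 from the group account, for a payoff of 60.67.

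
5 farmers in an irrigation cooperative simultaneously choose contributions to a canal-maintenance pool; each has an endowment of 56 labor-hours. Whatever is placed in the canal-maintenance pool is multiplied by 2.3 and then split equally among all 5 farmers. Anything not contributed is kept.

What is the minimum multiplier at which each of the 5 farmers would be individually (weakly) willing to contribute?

A contributed unit returns (multiplier)/5 to its contributor.
This reaches 1 exactly when the multiplier is 5.

5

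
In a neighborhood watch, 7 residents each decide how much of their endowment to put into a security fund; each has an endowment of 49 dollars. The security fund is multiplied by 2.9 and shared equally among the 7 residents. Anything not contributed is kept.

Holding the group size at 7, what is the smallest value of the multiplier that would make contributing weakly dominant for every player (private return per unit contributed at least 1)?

7

A contributed unit returns (multiplier)/7 to its contributor.
This reaches 1 exactly when the multiplier is 7.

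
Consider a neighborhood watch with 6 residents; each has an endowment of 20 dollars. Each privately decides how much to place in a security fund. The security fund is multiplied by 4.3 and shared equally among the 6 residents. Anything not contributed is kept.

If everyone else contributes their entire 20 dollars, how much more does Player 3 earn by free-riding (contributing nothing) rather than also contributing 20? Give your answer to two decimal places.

5.67 dollars

Switching from a contribution of 20 to 0 lets Player 3 keep an extra 20 dollars, but lowers the security fund by 20, which costs Player 3 their own share of that drop: 4.3/6 × 20 = 14.33.
Net gain = 20 − 14.33 = 5.67. The private return per contributed unit (0.7167) is below 1, so free-riding is indeed the best response regardless of what the others do.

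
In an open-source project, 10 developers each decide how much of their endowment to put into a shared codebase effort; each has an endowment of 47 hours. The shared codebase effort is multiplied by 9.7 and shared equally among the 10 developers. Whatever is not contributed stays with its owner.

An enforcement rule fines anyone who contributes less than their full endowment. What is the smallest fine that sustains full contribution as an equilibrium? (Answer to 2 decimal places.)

1.41 hours

Given the others contribute fully, the best deviation is to contribute 0 (any partial contribution still incurs the fine and gives up units whose private return 0.9700 is below 1).
Deviating from 47 to 0 saves 47 hours but forfeits the deviator's share of the drop in the shared codebase effort: 9.7/10 × 47 = 45.59.
So the deviation gain is 47 − 45.59 = 1.41, and the fine must be at least 1.41 hours to wipe it out.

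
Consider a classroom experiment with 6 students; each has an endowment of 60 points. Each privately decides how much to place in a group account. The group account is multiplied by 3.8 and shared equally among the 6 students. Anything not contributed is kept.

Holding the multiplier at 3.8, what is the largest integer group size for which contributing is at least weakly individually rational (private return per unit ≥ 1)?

Private return per unit is 3.8/(group size), which is ≥ 1 whenever the group size is ≤ 3.8.
The largest such integer is 3.

3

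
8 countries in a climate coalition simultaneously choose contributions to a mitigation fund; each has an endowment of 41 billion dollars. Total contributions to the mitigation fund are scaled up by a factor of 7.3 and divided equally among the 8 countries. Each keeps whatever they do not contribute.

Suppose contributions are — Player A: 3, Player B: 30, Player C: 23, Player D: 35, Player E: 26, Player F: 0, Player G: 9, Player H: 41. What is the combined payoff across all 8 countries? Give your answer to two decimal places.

1380.10 billion dollars

Total contributed: 3 + 30 + 23 + 35 + 26 + 0 + 9 + 41 = 167; total kept: 8 × 41 − 167 = 161.
The mitigation fund pays out 7.3 × 167 = 1219.10 in aggregate.
Group total = 161 + 1219.10 = 1380.10.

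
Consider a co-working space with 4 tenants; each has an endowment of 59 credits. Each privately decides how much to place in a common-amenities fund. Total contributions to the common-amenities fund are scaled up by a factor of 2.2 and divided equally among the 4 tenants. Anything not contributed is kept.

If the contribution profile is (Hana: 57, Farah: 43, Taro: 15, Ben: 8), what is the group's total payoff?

Total contributed: 57 + 43 + 15 + 8 = 123; total kept: 4 × 59 − 123 = 113.
The common-amenities fund pays out 2.2 × 123 = 270.60 in aggregate.
Group total = 113 + 270.60 = 383.60.

383.60 credits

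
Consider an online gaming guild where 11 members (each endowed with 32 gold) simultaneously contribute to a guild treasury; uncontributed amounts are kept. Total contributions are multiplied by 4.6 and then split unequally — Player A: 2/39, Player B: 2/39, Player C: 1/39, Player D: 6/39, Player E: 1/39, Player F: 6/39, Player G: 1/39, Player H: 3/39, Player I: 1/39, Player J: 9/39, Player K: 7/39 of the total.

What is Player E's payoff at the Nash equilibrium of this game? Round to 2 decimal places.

35.77 gold

Player j's private return per contributed unit is 4.6 × (j's share). Contributing is weakly dominant for j when that share is at least 1/4.6 = 0.2174, and contributing 0 is dominant otherwise.
Player J alone (share 9/39) is above the threshold, contributing 32; the remaining 10 contribute 0. Total contributed: 32.
Player E keeps 32 and receives 4.6 × 32 × 1/39 = 3.77 from the guild treasury, for a payoff of 35.77.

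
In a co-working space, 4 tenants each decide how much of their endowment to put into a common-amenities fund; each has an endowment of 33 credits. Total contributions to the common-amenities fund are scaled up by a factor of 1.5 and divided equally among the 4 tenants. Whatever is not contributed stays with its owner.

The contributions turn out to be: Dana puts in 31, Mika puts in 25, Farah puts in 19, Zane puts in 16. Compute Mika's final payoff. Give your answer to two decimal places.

Total contributed: 31 + 25 + 19 + 16 = 91.
Each receives 1.5 × 91 / 4 = 34.13 from the common-amenities fund.
Mika keeps 33 − 25 = 8, so Mika's payoff is 8 + 34.13 = 42.13.

42.13 credits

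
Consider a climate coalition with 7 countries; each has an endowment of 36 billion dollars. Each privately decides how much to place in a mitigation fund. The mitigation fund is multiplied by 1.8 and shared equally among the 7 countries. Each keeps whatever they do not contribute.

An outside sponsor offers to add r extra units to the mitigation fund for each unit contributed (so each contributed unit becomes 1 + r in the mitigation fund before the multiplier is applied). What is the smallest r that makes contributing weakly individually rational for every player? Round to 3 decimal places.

With matching at rate r, one contributed unit becomes (1 + r) in the mitigation fund and returns 1.8 × (1 + r) / 7 to the contributor.
Setting this equal to 1: 1 + r = 7/1.8 = 3.8889.
So the minimum matching rate is r = 3.8889 − 1 = 2.889.

2.889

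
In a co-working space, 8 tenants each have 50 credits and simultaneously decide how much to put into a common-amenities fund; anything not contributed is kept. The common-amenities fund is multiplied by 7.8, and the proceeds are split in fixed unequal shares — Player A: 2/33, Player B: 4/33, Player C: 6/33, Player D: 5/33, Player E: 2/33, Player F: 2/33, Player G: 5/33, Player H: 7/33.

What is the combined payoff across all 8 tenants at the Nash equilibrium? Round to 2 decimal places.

1760.00 credits

Each unit j contributes comes back to j as 7.8 × (j's share), so j prefers to contribute only if that share exceeds 1/7.8 = 0.1282; otherwise keeping the unit dominates.
The shares above 0.1282 belong to Player C, Player D, Player G and Player H, contributing 50 each; the remaining 4 contribute 0. Total contributed: 200.
The common-amenities fund pays out 7.8 × 200 = 1560.00 in total (split across the unequal shares, but the aggregate is all that matters for the group sum).
The 4 free-riders keep 50 each, adding 200. Group total = 200 + 1560.00 = 1760.00.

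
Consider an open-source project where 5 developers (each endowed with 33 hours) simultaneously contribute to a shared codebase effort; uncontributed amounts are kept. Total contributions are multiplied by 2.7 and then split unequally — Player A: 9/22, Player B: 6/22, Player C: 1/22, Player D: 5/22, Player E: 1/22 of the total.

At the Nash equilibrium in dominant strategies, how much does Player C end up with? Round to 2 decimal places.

For player j, contributing a unit is worthwhile iff 2.7 × (j's share) ≥ 1, i.e. iff j's share is at least 0.3704.
Only Player A (9/22) clears that bar, contributing 33; the remaining 4 contribute 0. Total contributed: 33.
Player C keeps 33 and receives 2.7 × 33 × 1/22 = 4.05 from the shared codebase effort, for a payoff of 37.05.

37.05 hours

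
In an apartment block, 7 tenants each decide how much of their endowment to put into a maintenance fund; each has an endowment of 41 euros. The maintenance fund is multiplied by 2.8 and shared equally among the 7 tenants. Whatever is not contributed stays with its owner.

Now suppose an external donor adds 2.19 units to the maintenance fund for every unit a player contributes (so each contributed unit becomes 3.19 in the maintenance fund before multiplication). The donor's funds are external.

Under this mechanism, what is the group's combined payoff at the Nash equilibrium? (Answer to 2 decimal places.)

2563.48 euros

Under the mechanism each unit contributed yields 2.8 × 3.19 / 7 = 1.2760 back to its contributor per unit of net cost, which exceeds 1, making full contribution the dominant choice for everyone.
At the Nash equilibrium everyone contributes 41. Group total payoff = 2.8 × 3.19 × 287 = 2563.48.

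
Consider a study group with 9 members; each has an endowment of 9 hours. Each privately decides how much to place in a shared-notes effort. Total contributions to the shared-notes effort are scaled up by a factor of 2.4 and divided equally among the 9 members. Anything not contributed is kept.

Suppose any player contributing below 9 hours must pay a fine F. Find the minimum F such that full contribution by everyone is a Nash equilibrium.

Given the others contribute fully, the best deviation is to contribute 0 (any partial contribution still incurs the fine and gives up units whose private return 0.2667 is below 1).
Deviating from 9 to 0 saves 9 hours but forfeits the deviator's share of the drop in the shared-notes effort: 2.4/9 × 9 = 2.40.
So the deviation gain is 9 − 2.40 = 6.60, and the fine must be at least 6.60 hours to wipe it out.

6.60 hours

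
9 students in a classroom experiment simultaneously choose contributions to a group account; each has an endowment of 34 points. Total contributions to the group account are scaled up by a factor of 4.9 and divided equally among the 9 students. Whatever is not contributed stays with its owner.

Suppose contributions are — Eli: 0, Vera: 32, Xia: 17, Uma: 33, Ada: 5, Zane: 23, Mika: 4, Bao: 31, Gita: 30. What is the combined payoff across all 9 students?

Total contributed: 0 + 32 + 17 + 33 + 5 + 23 + 4 + 31 + 30 = 175; total kept: 9 × 34 − 175 = 131.
The group account pays out 4.9 × 175 = 857.50 in aggregate.
Group total = 131 + 857.50 = 988.50.

988.50 points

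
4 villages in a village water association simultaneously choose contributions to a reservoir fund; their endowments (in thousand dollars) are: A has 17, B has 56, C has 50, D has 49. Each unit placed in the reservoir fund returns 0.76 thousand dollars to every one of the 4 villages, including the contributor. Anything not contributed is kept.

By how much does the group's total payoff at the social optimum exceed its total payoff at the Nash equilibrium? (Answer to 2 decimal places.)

350.88 thousand dollars

The private return per contributed unit is 0.76 < 1 for everyone, so the Nash equilibrium is zero contribution and the group total is Σ E_j = 17 + 56 + 50 + 49 = 172.
Each contributed unit returns 3.040 to the group, so the social optimum is full contribution by everyone: group total = 3.040 × 172 = 522.88.
Efficiency loss = (3.040 − 1) × 172 = 350.88.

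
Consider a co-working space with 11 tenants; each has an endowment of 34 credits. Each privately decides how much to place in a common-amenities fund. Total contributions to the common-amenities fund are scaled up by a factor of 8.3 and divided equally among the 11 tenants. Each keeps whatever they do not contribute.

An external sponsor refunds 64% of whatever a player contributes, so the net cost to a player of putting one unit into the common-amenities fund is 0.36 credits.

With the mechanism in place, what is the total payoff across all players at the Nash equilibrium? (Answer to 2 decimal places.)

3343.56 credits

Under the mechanism each unit contributed yields (8.3/11) / 0.36 = 2.0960 back to its contributor per unit of net cost, which exceeds 1, making full contribution the dominant choice for everyone.
So the Nash equilibrium is full contribution by all 11; the group earns 11 × (34 × 0.64 + 8.3 × 34) = 3343.56.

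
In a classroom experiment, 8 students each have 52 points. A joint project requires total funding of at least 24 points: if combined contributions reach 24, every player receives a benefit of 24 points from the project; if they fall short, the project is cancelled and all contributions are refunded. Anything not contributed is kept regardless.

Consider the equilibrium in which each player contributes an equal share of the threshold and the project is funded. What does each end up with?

73 points

Equal share of the threshold: 24/8 = 3.
At this profile no one gains by cutting their contribution: any cut drops the total below 24, the project is cancelled, contributions are refunded, and the deviator ends with 52, which is less than 52 − 3 + 24 = 73. Contributing more than 3 just wastes the excess. So contributing exactly 3 is a best response.
Each player's payoff: 52 − 3 + 24 = 73.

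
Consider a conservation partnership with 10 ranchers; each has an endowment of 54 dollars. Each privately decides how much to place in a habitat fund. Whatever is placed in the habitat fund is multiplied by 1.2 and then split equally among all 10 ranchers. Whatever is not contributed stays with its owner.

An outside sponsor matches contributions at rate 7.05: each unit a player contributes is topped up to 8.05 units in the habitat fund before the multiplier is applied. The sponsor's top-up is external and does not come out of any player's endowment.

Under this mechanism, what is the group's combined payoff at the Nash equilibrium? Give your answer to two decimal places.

With the mechanism, a contributed unit returns 1.2 × 8.05 / 10 = 0.9660 per unit of net cost — still below 1 — so contributing 0 remains dominant for every player.
Everyone keeps their endowment and the group total is 10 × 54 = 540.

540.00 dollars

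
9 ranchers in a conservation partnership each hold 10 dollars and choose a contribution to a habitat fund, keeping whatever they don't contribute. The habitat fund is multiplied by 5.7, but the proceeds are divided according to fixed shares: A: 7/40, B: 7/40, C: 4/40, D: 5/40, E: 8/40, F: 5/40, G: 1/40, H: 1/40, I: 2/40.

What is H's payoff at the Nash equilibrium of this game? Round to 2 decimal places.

11.43 dollars

For player j, contributing a unit is worthwhile iff 5.7 × (j's share) ≥ 1, i.e. iff j's share is at least 0.1754.
Only E (8/40) clears that bar, contributing 10; the remaining 8 contribute 0. Total contributed: 10.
H keeps 10 and receives 5.7 × 10 × 1/40 = 1.43 from the habitat fund, for a payoff of 11.43.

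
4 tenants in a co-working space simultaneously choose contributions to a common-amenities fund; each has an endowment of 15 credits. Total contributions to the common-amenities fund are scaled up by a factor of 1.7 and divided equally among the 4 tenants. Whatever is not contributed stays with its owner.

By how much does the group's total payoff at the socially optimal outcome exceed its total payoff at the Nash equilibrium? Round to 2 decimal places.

Each contributed unit returns 1.7/4 = 0.4250 to its contributor — below 1 — so contributing 0 is dominant for every player. At the Nash equilibrium everyone keeps their 15, and the group total is 4 × 15 = 60.
Each contributed unit returns 1.700 to the group as a whole (0.4250 to each of 4 players), which exceeds 1, so the social optimum is full contribution: group total = 1.700 × 60 = 102.00.
Efficiency loss = 102.00 − 60 = 42.00.

42.00 credits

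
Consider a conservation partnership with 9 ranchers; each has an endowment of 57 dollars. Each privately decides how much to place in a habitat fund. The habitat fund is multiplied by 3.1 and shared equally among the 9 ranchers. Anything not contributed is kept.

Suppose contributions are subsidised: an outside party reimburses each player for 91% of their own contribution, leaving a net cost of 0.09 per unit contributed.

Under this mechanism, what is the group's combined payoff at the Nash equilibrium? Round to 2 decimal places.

2057.13 dollars

Under the mechanism each unit contributed yields (3.1/9) / 0.09 = 3.8272 back to its contributor per unit of net cost, which exceeds 1, making full contribution the dominant choice for everyone.
So the Nash equilibrium is full contribution by all 9; the group earns 9 × (57 × 0.91 + 3.1 × 57) = 2057.13.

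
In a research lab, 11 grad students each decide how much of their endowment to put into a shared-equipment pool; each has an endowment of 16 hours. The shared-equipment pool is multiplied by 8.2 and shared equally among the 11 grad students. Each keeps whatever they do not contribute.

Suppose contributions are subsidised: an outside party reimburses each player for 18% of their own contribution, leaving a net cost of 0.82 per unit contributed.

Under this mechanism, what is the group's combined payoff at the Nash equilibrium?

The effective private return is (8.2/11) / 0.82 = 0.9091, which is still under 1, so the mechanism doesn't change anyone's dominant strategy: zero contribution.
Everyone keeps their endowment and the group total is 11 × 16 = 176.

176.00 hours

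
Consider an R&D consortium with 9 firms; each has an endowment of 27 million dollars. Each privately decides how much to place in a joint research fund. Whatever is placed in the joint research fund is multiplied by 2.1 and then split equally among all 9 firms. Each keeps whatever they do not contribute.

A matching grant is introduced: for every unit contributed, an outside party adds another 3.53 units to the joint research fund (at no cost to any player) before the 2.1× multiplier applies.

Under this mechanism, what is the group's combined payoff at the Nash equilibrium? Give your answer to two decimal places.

With the mechanism, a contributed unit returns 2.1 × 4.53 / 9 = 1.0570 per unit of net cost to the contributor — now above 1 — so contributing fully is weakly dominant for every player.
So the Nash equilibrium is full contribution by all 9; the group earns 2.1 × 4.53 × 243 = 2311.66.

2311.66 million dollars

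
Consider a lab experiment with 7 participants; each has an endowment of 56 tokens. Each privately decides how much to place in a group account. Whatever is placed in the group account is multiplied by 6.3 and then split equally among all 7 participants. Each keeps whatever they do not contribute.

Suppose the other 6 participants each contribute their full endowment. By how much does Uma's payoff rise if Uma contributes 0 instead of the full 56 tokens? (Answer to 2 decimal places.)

Switching from a contribution of 56 to 0 lets Uma keep an extra 56 tokens, but lowers the group account by 56, which costs Uma their own share of that drop: 6.3/7 × 56 = 50.40.
Net gain = 56 − 50.40 = 5.60. The private return per contributed unit (0.9000) is below 1, so free-riding is indeed the best response regardless of what the others do.

5.60 tokens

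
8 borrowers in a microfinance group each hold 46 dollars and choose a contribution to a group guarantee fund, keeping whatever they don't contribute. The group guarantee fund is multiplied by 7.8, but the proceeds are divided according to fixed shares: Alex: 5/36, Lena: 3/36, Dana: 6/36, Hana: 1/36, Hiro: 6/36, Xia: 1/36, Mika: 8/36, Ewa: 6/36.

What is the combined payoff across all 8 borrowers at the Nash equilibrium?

1932.00 dollars

For player j, contributing a unit is worthwhile iff 7.8 × (j's share) ≥ 1, i.e. iff j's share is at least 0.1282.
Alex, Dana, Hiro, Mika and Ewa clear that bar, contributing 46 each; the remaining 3 contribute 0. Total contributed: 230.
The group guarantee fund pays out 7.8 × 230 = 1794.00 in total (split across the unequal shares, but the aggregate is all that matters for the group sum).
The 3 free-riders keep 46 each, adding 138. Group total = 138 + 1794.00 = 1932.00.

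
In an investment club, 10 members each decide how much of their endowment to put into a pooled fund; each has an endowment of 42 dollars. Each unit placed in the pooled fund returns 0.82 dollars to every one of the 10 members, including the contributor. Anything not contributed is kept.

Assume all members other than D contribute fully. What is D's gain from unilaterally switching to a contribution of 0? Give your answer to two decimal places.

Switching from a contribution of 42 to 0 lets D keep an extra 42 dollars, but lowers the pooled fund by 42, which costs D their own share of that drop: 0.82 × 42 = 34.44.
Net gain = 42 − 34.44 = 7.56. The private return per contributed unit (0.82) is below 1, so free-riding is indeed the best response regardless of what the others do.

7.56 dollars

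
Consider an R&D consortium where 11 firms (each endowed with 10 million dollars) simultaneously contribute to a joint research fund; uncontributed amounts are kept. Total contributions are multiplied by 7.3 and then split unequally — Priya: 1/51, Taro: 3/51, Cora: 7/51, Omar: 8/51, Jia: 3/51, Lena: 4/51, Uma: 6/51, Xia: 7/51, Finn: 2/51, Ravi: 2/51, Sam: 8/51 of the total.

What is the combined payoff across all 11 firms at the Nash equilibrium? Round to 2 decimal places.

Player j's private return per contributed unit is 7.3 × (j's share). Contributing is weakly dominant for j when that share is at least 1/7.3 = 0.1370, and contributing 0 is dominant otherwise.
The shares above 0.1370 belong to Cora, Omar, Xia and Sam, contributing 10 each; the remaining 7 contribute 0. Total contributed: 40.
The joint research fund pays out 7.3 × 40 = 292.00 in total (split across the unequal shares, but the aggregate is all that matters for the group sum).
The 7 free-riders keep 10 each, adding 70. Group total = 70 + 292.00 = 362.00.

362.00 million dollars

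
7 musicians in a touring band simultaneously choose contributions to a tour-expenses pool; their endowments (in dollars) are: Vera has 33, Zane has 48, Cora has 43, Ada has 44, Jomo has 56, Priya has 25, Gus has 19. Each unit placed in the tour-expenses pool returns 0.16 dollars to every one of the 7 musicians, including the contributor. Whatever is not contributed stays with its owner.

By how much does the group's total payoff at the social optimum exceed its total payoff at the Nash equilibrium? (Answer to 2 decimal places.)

32.16 dollars

The private return per contributed unit is 0.16 < 1 for everyone, so the Nash equilibrium is zero contribution and the group total is Σ E_j = 33 + 48 + 43 + 44 + 56 + 25 + 19 = 268.
Each contributed unit returns 1.120 to the group, so the social optimum is full contribution by everyone: group total = 1.120 × 268 = 300.16.
Efficiency loss = (1.120 − 1) × 268 = 32.16.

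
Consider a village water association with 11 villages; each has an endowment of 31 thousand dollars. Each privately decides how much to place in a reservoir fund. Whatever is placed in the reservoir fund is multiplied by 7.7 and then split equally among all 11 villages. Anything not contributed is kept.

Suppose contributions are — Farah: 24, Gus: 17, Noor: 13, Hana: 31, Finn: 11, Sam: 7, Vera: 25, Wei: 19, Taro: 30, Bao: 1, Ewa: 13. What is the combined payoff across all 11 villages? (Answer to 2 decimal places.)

Total contributed: 24 + 17 + 13 + 31 + 11 + 7 + 25 + 19 + 30 + 1 + 13 = 191; total kept: 11 × 31 − 191 = 150.
The reservoir fund pays out 7.7 × 191 = 1470.70 in aggregate.
Group total = 150 + 1470.70 = 1620.70.

1620.70 thousand dollars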